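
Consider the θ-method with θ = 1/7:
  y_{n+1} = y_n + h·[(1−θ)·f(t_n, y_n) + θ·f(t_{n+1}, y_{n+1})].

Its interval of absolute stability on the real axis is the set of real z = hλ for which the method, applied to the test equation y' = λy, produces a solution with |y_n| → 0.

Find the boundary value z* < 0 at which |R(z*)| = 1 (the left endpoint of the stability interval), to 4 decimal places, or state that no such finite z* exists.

Set f=λy, z=hλ:
  y_{n+1} = y_n + z·[6/7·y_n + 1/7·y_{n+1}] ⇒ (1 − 1/7z)y_{n+1} = (1 + 6/7z)y_n
  R(z) = (1 + 6/7z)/(1 − 1/7z).

Find x<0 with |R(x)|<1.
x=-1.14: |R|=0.0197
R=−1: 1+6/7x = −1+1/7x ⇒ -5/7x=2 ⇒ x=2/(-5/7)=-2.8000
Confirm numerically:
  x=-2.130: |R|=0.63308 <1
  x=-1.461: |R|=0.20872 <1
  x=-1.433: |R|=0.18949 <1
  x=-3.138: |R|=1.16670 >1
  x=-2.987: |R|=1.09362 >1
  x=-2.883: |R|=1.04199 >1
So |R|<1 on (-2.8000, 0).

left endpoint -2.8000.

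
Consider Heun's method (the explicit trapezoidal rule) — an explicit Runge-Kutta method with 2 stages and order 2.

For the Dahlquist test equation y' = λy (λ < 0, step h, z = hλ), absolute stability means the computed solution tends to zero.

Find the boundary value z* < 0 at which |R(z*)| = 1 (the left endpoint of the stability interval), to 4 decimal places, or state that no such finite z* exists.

left endpoint -2.0000.

Test eqn y'=λy, z=hλ:
  order 2, 2-stage ⇒ R(z)=1+z+z^2/2
  (e.g. R(-0.96)=0.50080, |R|=0.50080)

Need |R(x)|<1, x<0.
x=-0.96: |R|=0.5008
|R(-2.09)|=1.0940 |R(-1.83)|=0.8445 |R(-1.48)|=0.6152
Bisect:
  x_lo=-2.5256 |R|=1.6637  x_hi=-0.1197 |R|=0.8875
  mid=-1.32264 |R|=0.55205 →hi
  mid=-1.92411 |R|=0.92699 →hi
  mid=-2.22484 |R|=1.25012 →lo
  mid=-2.07448 |R|=1.07725 →lo
  mid=-1.99929 |R|=0.99929 →hi
  mid=-2.03688 |R|=1.03756 →lo
  mid=-2.01809 |R|=1.01825 →lo
  mid=-2.00869 |R|=1.00873 →lo
  mid=-2.00399 |R|=1.00400 →lo
  mid=-2.00164 |R|=1.00164 →lo
  ...
  [-2.00003,-1.99988] ⇒ x*=-2.0000
Interval (-2.0000, 0).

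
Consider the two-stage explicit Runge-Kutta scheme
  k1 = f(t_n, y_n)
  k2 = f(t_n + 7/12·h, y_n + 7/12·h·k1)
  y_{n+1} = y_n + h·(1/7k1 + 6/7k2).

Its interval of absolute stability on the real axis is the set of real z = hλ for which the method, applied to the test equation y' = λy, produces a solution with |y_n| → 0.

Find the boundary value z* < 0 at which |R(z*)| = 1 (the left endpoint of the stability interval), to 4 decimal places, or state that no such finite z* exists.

On y'=λy, z=hλ:
  k1=λy_n ⇒ h·k1=z·y_n;  k2=λ(1+7/12z)y_n ⇒ h·k2=z(1+7/12z)y_n
  y_{n+1}/y_n = 1 + 1/7z + 6/7z(1+7/12z) = 1 + z + 1/2z²
  ⇒ R(z) = 1 + z + 1/2z².

Boundary: |R(x)|=1, x<0.
x=-0.36: |R|=0.7048
R=1: x+1/2x²=0 ⇒ x=−2=-2.0000; min R=1−1/(4·1/2)=0.5000>−1
Confirm numerically:
  x=-1.945: |R|=0.94651 <1
  x=-1.729: |R|=0.76572 <1
  x=-1.296: |R|=0.54381 <1
  x=-1.288: |R|=0.54147 <1
  x=-2.530: |R|=1.67045 >1
  x=-2.486: |R|=1.60410 >1
  x=-2.153: |R|=1.16470 >1
So |R|<1 on (-2.0000, 0).

z* = -2.0000.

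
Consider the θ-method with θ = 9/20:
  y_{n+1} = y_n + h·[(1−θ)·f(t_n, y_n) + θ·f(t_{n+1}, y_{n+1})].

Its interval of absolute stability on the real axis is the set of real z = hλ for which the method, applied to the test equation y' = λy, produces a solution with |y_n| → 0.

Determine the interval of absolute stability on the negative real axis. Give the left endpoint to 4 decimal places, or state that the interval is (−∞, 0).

On y'=λy, z=hλ:
  y_{n+1} = y_n + z·[11/20·y_n + 9/20·y_{n+1}] ⇒ (1 − 9/20z)y_{n+1} = (1 + 11/20z)y_n
  Hence R(z) = (1 + 11/20z)/(1 − 9/20z).

Find x<0 with |R(x)|<1.
x=-1.02: |R|=0.3009
R=−1: 1+11/20x = −1+9/20x ⇒ -1/10x=2 ⇒ x=2/(-1/10)=-20.0000
Confirm numerically:
  x=-19.478: |R|=0.99465 <1
  x=-19.166: |R|=0.99133 <1
  x=-15.165: |R|=0.93820 <1
  x=-12.939: |R|=0.89650 <1
  x=-20.575: |R|=1.00560 >1
  x=-20.276: |R|=1.00273 >1
  x=-20.023: |R|=1.00023 >1
So |R|<1 on (-20.0000, 0).

z∈(-20.0000,0).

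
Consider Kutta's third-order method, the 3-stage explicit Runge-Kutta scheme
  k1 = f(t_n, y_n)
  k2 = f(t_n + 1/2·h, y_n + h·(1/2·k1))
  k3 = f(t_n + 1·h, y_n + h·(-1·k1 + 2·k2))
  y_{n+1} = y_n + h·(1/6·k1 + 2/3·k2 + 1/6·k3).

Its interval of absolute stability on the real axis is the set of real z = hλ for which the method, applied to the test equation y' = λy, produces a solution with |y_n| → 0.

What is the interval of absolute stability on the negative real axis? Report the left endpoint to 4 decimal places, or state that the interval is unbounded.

z∈(-2.5127,0).

Test eqn y'=λy, z=hλ:
  order 3, 3-stage ⇒ R(z)=1+z+z^2/2+z^3/6
  (e.g. R(-1.33)=0.16234, |R|=0.16234)

Need |R(x)|<1, x<0.
x=-1.33: |R|=0.1623
|R(-2.37)|=0.7802 |R(-2.25)|=0.6172 |R(-1)|=0.3333
Bisect:
  x_lo=-2.8789 |R|=1.7117  x_hi=-0.2844 |R|=0.7522
  mid=-1.58167 |R|=0.00970 →hi
  mid=-2.23031 |R|=0.59220 →hi
  mid=-2.55463 |R|=1.07021 →lo
  mid=-2.39247 |R|=0.81290 →hi
  mid=-2.47355 |R|=0.93671 →hi
  mid=-2.51409 |R|=1.00221 →lo
  mid=-2.49382 |R|=0.96915 →hi
  mid=-2.50395 |R|=0.98560 →hi
  mid=-2.50902 |R|=0.99389 →hi
  mid=-2.51156 |R|=0.99805 →hi
  ...
  [-2.51282,-2.51266] ⇒ x*=-2.5127
Stable set (-2.5127, 0).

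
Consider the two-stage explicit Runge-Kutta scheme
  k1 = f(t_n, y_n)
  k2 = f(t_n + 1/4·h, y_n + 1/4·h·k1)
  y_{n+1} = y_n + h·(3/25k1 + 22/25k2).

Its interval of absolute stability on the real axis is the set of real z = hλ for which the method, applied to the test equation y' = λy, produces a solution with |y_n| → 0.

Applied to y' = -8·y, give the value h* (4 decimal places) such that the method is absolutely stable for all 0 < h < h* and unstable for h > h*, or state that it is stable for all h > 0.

Set f=λy, z=hλ:
  k1=λy_n ⇒ h·k1=z·y_n;  k2=λ(1+1/4z)y_n ⇒ h·k2=z(1+1/4z)y_n
  y_{n+1}/y_n = 1 + 3/25z + 22/25z(1+1/4z) = 1 + z + 11/50z²
  Hence R(z) = 1 + z + 11/50z².

Boundary: |R(x)|=1, x<0.
x=-1.39: |R|=0.0351
R=1: x+11/50x²=0 ⇒ x=−50/11=-4.5455; min R=1−1/(4·11/50)=-0.1364>−1
Confirm numerically:
  x=-2.819: |R|=0.07071 <1
  x=-2.692: |R|=0.09769 <1
  x=-2.313: |R|=0.13601 <1
  x=-4.736: |R|=1.19853 >1
  x=-4.668: |R|=1.12585 >1
So |R|<1 on (-4.5455, 0).

(-4.5455,0); λ=-8 ⇒ h* = (50/11)/8 = 0.5682.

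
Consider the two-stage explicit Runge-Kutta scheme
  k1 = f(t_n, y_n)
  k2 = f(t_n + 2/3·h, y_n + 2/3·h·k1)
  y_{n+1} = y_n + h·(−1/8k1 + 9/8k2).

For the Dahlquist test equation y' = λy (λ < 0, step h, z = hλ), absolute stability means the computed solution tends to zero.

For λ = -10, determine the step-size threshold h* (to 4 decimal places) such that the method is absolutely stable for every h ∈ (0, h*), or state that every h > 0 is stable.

On y'=λy, z=hλ:
  k1=λy_n ⇒ h·k1=z·y_n;  k2=λ(1+2/3z)y_n ⇒ h·k2=z(1+2/3z)y_n
  y_{n+1}/y_n = 1 − 1/8z + 9/8z(1+2/3z) = 1 + z + 3/4z²
  R(z) = 1 + z + 3/4z².

Need |R(x)|<1, x<0.
x=-1.55: |R|=1.2519
R=1: x+3/4x²=0 ⇒ x=−4/3=-1.3333; min R=1−1/(4·3/4)=0.6667>−1
Confirm numerically:
  x=-1.073: |R|=0.79050 <1
  x=-0.933: |R|=0.71987 <1
  x=-0.796: |R|=0.67921 <1
  x=-0.704: |R|=0.66771 <1
  x=-1.857: |R|=1.72934 >1
  x=-1.625: |R|=1.35547 >1
  x=-1.384: |R|=1.05259 >1
Stable set (-1.3333, 0).

(-1.3333,0); λ=-10 ⇒ h* = (4/3)/10 = 0.1333.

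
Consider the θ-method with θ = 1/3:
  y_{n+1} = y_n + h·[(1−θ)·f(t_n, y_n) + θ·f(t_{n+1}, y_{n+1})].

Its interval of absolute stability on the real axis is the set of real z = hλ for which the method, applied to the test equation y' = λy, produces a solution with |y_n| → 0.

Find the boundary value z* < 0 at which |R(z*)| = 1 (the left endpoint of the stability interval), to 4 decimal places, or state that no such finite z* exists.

Test eqn y'=λy, z=hλ:
  y_{n+1} = y_n + z·[2/3·y_n + 1/3·y_{n+1}] ⇒ (1 − 1/3z)y_{n+1} = (1 + 2/3z)y_n
  Hence R(z) = (1 + 2/3z)/(1 − 1/3z).

Find x<0 with |R(x)|<1.
x=-1.31: |R|=0.0882
R=−1: 1+2/3x = −1+1/3x ⇒ -1/3x=2 ⇒ x=2/(-1/3)=-6.0000
Confirm numerically:
  x=-5.660: |R|=0.96074 <1
  x=-4.709: |R|=0.83253 <1
  x=-4.033: |R|=0.72032 <1
  x=-6.507: |R|=1.05333 >1
  x=-6.453: |R|=1.04792 >1
  x=-6.151: |R|=1.01650 >1
Stable set (-6.0000, 0).

left endpoint -6.0000.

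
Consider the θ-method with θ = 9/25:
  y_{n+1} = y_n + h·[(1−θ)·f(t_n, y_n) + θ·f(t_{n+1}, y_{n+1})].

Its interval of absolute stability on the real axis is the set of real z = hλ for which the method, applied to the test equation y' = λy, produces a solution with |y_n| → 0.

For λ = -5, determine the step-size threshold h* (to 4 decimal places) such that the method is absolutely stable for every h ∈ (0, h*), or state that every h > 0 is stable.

Test eqn y'=λy, z=hλ:
  y_{n+1} = y_n + z·[16/25·y_n + 9/25·y_{n+1}] ⇒ (1 − 9/25z)y_{n+1} = (1 + 16/25z)y_n
  ⇒ R(z) = (1 + 16/25z)/(1 − 9/25z).

Boundary: |R(x)|=1, x<0.
x=-1.22: |R|=0.1523
R=−1: 1+16/25x = −1+9/25x ⇒ -7/25x=2 ⇒ x=2/(-7/25)=-7.1429
Confirm numerically:
  x=-6.160: |R|=0.91447 <1
  x=-4.363: |R|=0.69722 <1
  x=-3.543: |R|=0.55703 <1
  x=-3.158: |R|=0.47786 <1
  x=-7.440: |R|=1.02262 >1
  x=-7.230: |R|=1.00677 >1
So |R|<1 on (-7.1429, 0).

(-7.1429,0); λ=-5 ⇒ h* = (50/7)/5 = 1.4286.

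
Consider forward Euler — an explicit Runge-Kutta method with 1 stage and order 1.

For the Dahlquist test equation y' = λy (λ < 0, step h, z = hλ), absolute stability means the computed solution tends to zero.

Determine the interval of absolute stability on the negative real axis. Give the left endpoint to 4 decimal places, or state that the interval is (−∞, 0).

z∈(-2.0000,0).

With y'=λy (z=hλ):
  order 1, 1-stage ⇒ R(z)=1+z
  (e.g. R(-0.67)=0.33000, |R|=0.33000)

Find x<0 with |R(x)|<1.
x=-0.67: |R|=0.3300
|R(-2.21)|=1.2100 |R(-1.03)|=0.0300 |R(-0.89)|=0.1100
Bisect:
  x_lo=-2.3335 |R|=1.3335  x_hi=-0.2591 |R|=0.7409
  mid=-1.29628 |R|=0.29628 →hi
  mid=-1.81489 |R|=0.81489 →hi
  mid=-2.07419 |R|=1.07419 →lo
  mid=-1.94454 |R|=0.94454 →hi
  mid=-2.00937 |R|=1.00937 →lo
  mid=-1.97695 |R|=0.97695 →hi
  mid=-1.99316 |R|=0.99316 →hi
  mid=-2.00126 |R|=1.00126 →lo
  mid=-1.99721 |R|=0.99721 →hi
  ...
  [-2.00012,-2.00000] ⇒ x*=-2.0000
Stable set (-2.0000, 0).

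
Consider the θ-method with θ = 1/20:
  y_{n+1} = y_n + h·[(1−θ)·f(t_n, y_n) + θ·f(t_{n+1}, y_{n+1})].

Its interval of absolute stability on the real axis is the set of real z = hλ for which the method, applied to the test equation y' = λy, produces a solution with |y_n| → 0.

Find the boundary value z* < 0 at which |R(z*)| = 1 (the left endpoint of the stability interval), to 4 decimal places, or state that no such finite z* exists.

On y'=λy, z=hλ:
  y_{n+1} = y_n + z·[19/20·y_n + 1/20·y_{n+1}] ⇒ (1 − 1/20z)y_{n+1} = (1 + 19/20z)y_n
  Hence R(z) = (1 + 19/20z)/(1 − 1/20z).

Need |R(x)|<1, x<0.
x=-1.54: |R|=0.4299
R=−1: 1+19/20x = −1+1/20x ⇒ -9/10x=2 ⇒ x=2/(-9/10)=-2.2222
Confirm numerically:
  x=-1.865: |R|=0.70592 <1
  x=-1.727: |R|=0.58973 <1
  x=-1.036: |R|=0.01502 <1
  x=-2.497: |R|=1.21985 >1
  x=-2.476: |R|=1.20324 >1
  x=-2.361: |R|=1.11171 >1
Stable set (-2.2222, 0).

z* = -2.2222.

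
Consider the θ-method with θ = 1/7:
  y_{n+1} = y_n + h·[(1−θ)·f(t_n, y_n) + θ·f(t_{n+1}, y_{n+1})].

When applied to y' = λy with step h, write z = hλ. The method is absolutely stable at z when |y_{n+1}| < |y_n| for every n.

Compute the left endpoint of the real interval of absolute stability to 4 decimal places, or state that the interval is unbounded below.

With y'=λy (z=hλ):
  y_{n+1} = y_n + z·[6/7·y_n + 1/7·y_{n+1}] ⇒ (1 − 1/7z)y_{n+1} = (1 + 6/7z)y_n
  Hence R(z) = (1 + 6/7z)/(1 − 1/7z).

Need |R(x)|<1, x<0.
x=-1: |R|=0.1250
R=−1: 1+6/7x = −1+1/7x ⇒ -5/7x=2 ⇒ x=2/(-5/7)=-2.8000
Confirm numerically:
  x=-2.186: |R|=0.66580 <1
  x=-2.179: |R|=0.66173 <1
  x=-1.819: |R|=0.44381 <1
  x=-2.932: |R|=1.06645 >1
  x=-2.842: |R|=1.02134 >1
Stable set (-2.8000, 0).

z* = -2.8000.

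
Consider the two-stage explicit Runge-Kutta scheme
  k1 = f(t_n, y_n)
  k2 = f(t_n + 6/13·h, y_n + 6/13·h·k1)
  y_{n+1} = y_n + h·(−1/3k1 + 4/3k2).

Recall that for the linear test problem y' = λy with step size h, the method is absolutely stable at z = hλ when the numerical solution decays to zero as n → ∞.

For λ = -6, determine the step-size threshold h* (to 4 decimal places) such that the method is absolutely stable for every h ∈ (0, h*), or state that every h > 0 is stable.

Test eqn y'=λy, z=hλ:
  k1=λy_n ⇒ h·k1=z·y_n;  k2=λ(1+6/13z)y_n ⇒ h·k2=z(1+6/13z)y_n
  y_{n+1}/y_n = 1 − 1/3z + 4/3z(1+6/13z) = 1 + z + 8/13z²
  R(z) = 1 + z + 8/13z².

Need |R(x)|<1, x<0.
x=-1.33: |R|=0.7586
R=1: x+8/13x²=0 ⇒ x=−13/8=-1.6250; min R=1−1/(4·8/13)=0.5938>−1
Confirm numerically:
  x=-1.303: |R|=0.74181 <1
  x=-1.071: |R|=0.63487 <1
  x=-0.824: |R|=0.59383 <1
  x=-1.863: |R|=1.27286 >1
  x=-1.854: |R|=1.26127 >1
Interval (-1.6250, 0).

(-1.6250,0); λ=-6 ⇒ h* = (13/8)/6 = 0.2708.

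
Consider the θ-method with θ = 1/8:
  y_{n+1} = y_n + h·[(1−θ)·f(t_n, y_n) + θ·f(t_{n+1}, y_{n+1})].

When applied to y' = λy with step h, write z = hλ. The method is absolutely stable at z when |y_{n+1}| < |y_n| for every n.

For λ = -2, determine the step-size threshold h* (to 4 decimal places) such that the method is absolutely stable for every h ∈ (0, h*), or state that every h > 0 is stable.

(-2.6667,0); λ=-2 ⇒ h* = (8/3)/2 = 1.3333.

Set f=λy, z=hλ:
  y_{n+1} = y_n + z·[7/8·y_n + 1/8·y_{n+1}] ⇒ (1 − 1/8z)y_{n+1} = (1 + 7/8z)y_n
  so R(z) = (1 + 7/8z)/(1 − 1/8z).

Find x<0 with |R(x)|<1.
x=-0.73: |R|=0.3310
R=−1: 1+7/8x = −1+1/8x ⇒ -3/4x=2 ⇒ x=2/(-3/4)=-2.6667
Confirm numerically:
  x=-2.301: |R|=0.78701 <1
  x=-1.839: |R|=0.49527 <1
  x=-1.667: |R|=0.37954 <1
  x=-1.470: |R|=0.24182 <1
  x=-2.830: |R|=1.09049 >1
  x=-2.757: |R|=1.05039 >1
Interval (-2.6667, 0).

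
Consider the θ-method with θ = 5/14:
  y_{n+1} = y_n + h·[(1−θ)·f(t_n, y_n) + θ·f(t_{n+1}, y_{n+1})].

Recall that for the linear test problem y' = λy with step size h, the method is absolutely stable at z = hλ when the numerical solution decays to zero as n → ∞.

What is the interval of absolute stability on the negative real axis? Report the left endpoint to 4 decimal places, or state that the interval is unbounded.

(-7.0000, 0).

Test eqn y'=λy, z=hλ:
  y_{n+1} = y_n + z·[9/14·y_n + 5/14·y_{n+1}] ⇒ (1 − 5/14z)y_{n+1} = (1 + 9/14z)y_n
  R(z) = (1 + 9/14z)/(1 − 5/14z).

Boundary: |R(x)|=1, x<0.
x=-0.72: |R|=0.4273
R=−1: 1+9/14x = −1+5/14x ⇒ -2/7x=2 ⇒ x=2/(-2/7)=-7.0000
Confirm numerically:
  x=-6.241: |R|=0.93284 <1
  x=-4.662: |R|=0.74934 <1
  x=-3.446: |R|=0.54480 <1
  x=-3.401: |R|=0.53569 <1
  x=-7.466: |R|=1.03631 >1
  x=-7.085: |R|=1.00688 >1
So |R|<1 on (-7.0000, 0).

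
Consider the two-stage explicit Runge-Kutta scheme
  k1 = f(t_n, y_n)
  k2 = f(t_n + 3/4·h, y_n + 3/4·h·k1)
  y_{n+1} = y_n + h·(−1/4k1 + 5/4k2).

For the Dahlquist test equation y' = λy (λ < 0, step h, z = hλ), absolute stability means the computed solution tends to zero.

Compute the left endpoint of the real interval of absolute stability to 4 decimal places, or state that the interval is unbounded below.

Test eqn y'=λy, z=hλ:
  k1=λy_n ⇒ h·k1=z·y_n;  k2=λ(1+3/4z)y_n ⇒ h·k2=z(1+3/4z)y_n
  y_{n+1}/y_n = 1 − 1/4z + 5/4z(1+3/4z) = 1 + z + 15/16z²
  ⇒ R(z) = 1 + z + 15/16z².

Boundary: |R(x)|=1, x<0.
x=-1.75: |R|=2.1211
R=1: x+15/16x²=0 ⇒ x=−16/15=-1.0667; min R=1−1/(4·15/16)=0.7333>−1
Confirm numerically:
  x=-1.047: |R|=0.98070 <1
  x=-1.032: |R|=0.96646 <1
  x=-0.680: |R|=0.75350 <1
  x=-1.446: |R|=1.51423 >1
  x=-1.194: |R|=1.14253 >1
  x=-1.088: |R|=1.02176 >1
So |R|<1 on (-1.0667, 0).

z* = -1.0667.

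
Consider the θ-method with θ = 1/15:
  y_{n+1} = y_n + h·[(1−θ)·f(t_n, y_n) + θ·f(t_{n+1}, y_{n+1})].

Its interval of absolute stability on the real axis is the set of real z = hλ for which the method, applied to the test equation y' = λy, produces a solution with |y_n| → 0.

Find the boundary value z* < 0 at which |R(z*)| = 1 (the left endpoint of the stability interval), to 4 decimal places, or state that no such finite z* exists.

z* = -2.3077.

Set f=λy, z=hλ:
  y_{n+1} = y_n + z·[14/15·y_n + 1/15·y_{n+1}] ⇒ (1 − 1/15z)y_{n+1} = (1 + 14/15z)y_n
  R(z) = (1 + 14/15z)/(1 − 1/15z).

Need |R(x)|<1, x<0.
x=-1.23: |R|=0.1368
R=−1: 1+14/15x = −1+1/15x ⇒ -13/15x=2 ⇒ x=2/(-13/15)=-2.3077
Confirm numerically:
  x=-1.992: |R|=0.75847 <1
  x=-1.390: |R|=0.27212 <1
  x=-1.252: |R|=0.15555 <1
  x=-1.077: |R|=0.00485 <1
  x=-2.355: |R|=1.03544 >1
  x=-2.348: |R|=1.03021 >1
Interval (-2.3077, 0).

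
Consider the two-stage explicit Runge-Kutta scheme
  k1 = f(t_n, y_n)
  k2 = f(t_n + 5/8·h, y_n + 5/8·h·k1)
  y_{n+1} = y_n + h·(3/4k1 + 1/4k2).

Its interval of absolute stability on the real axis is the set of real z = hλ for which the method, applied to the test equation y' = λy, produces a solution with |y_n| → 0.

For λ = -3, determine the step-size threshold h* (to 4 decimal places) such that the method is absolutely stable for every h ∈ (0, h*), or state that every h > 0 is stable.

With y'=λy (z=hλ):
  k1=λy_n ⇒ h·k1=z·y_n;  k2=λ(1+5/8z)y_n ⇒ h·k2=z(1+5/8z)y_n
  y_{n+1}/y_n = 1 + 3/4z + 1/4z(1+5/8z) = 1 + z + 5/32z²
  Hence R(z) = 1 + z + 5/32z².

Solve |R(x)|<1 on ℝ⁻.
x=-0.37: |R|=0.6514
R=1: x+5/32x²=0 ⇒ x=−32/5=-6.4000; min R=1−1/(4·5/32)=-0.6000>−1
Confirm numerically:
  x=-6.213: |R|=0.81846 <1
  x=-5.440: |R|=0.18400 <1
  x=-5.105: |R|=0.03296 <1
  x=-4.508: |R|=0.33268 <1
  x=-6.820: |R|=1.44756 >1
  x=-6.694: |R|=1.30751 >1
  x=-6.420: |R|=1.02006 >1
Stable set (-6.4000, 0).

(-6.4000,0); λ=-3 ⇒ h* = (32/5)/3 = 2.1333.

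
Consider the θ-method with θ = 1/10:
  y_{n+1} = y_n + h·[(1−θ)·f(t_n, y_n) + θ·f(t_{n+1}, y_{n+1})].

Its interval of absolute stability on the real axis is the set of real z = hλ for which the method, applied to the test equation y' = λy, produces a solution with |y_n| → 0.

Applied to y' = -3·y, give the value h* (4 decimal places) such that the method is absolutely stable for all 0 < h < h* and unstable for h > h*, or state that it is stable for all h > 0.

(-2.5000,0); λ=-3 ⇒ h* = (5/2)/3 = 0.8333.

Set f=λy, z=hλ:
  y_{n+1} = y_n + z·[9/10·y_n + 1/10·y_{n+1}] ⇒ (1 − 1/10z)y_{n+1} = (1 + 9/10z)y_n
  ⇒ R(z) = (1 + 9/10z)/(1 − 1/10z).

Solve |R(x)|<1 on ℝ⁻.
x=-0.41: |R|=0.6061
R=−1: 1+9/10x = −1+1/10x ⇒ -4/5x=2 ⇒ x=2/(-4/5)=-2.5000
Confirm numerically:
  x=-2.214: |R|=0.81267 <1
  x=-2.047: |R|=0.69918 <1
  x=-1.893: |R|=0.59169 <1
  x=-1.775: |R|=0.50743 <1
  x=-2.877: |R|=1.23422 >1
  x=-2.686: |R|=1.11729 >1
  x=-2.631: |R|=1.08297 >1
Interval (-2.5000, 0).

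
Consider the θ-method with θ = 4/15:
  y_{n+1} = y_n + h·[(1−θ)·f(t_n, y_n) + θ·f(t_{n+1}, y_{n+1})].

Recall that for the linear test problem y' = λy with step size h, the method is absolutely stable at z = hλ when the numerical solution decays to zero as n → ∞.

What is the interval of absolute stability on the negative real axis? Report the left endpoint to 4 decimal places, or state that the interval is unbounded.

(-4.2857, 0).

With y'=λy (z=hλ):
  y_{n+1} = y_n + z·[11/15·y_n + 4/15·y_{n+1}] ⇒ (1 − 4/15z)y_{n+1} = (1 + 11/15z)y_n
  so R(z) = (1 + 11/15z)/(1 − 4/15z).

Need |R(x)|<1, x<0.
x=-0.54: |R|=0.5280
R=−1: 1+11/15x = −1+4/15x ⇒ -7/15x=2 ⇒ x=2/(-7/15)=-4.2857
Confirm numerically:
  x=-3.836: |R|=0.89626 <1
  x=-2.279: |R|=0.41752 <1
  x=-1.999: |R|=0.30392 <1
  x=-1.899: |R|=0.26062 <1
  x=-4.670: |R|=1.07987 >1
  x=-4.653: |R|=1.07649 >1
So |R|<1 on (-4.2857, 0).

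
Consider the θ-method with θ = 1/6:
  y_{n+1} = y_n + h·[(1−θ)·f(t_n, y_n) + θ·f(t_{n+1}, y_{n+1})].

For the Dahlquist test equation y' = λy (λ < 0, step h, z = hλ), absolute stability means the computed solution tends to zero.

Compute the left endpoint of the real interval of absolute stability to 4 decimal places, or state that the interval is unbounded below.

left endpoint -3.0000.

With y'=λy (z=hλ):
  y_{n+1} = y_n + z·[5/6·y_n + 1/6·y_{n+1}] ⇒ (1 − 1/6z)y_{n+1} = (1 + 5/6z)y_n
  Hence R(z) = (1 + 5/6z)/(1 − 1/6z).

Find x<0 with |R(x)|<1.
x=-1.49: |R|=0.1936
R=−1: 1+5/6x = −1+1/6x ⇒ -2/3x=2 ⇒ x=2/(-2/3)=-3.0000
Confirm numerically:
  x=-1.888: |R|=0.43611 <1
  x=-1.387: |R|=0.12657 <1
  x=-1.341: |R|=0.09604 <1
  x=-3.562: |R|=1.23510 >1
  x=-3.510: |R|=1.21451 >1
  x=-3.389: |R|=1.16573 >1
Interval (-3.0000, 0).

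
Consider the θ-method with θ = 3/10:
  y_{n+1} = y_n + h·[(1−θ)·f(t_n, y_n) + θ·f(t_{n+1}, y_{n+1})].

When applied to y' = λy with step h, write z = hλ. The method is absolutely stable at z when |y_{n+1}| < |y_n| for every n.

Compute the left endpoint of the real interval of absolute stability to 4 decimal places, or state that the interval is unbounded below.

Set f=λy, z=hλ:
  y_{n+1} = y_n + z·[7/10·y_n + 3/10·y_{n+1}] ⇒ (1 − 3/10z)y_{n+1} = (1 + 7/10z)y_n
  so R(z) = (1 + 7/10z)/(1 − 3/10z).

Boundary: |R(x)|=1, x<0.
x=-0.61: |R|=0.4844
R=−1: 1+7/10x = −1+3/10x ⇒ -2/5x=2 ⇒ x=2/(-2/5)=-5.0000
Confirm numerically:
  x=-4.425: |R|=0.90118 <1
  x=-3.382: |R|=0.67875 <1
  x=-2.618: |R|=0.46634 <1
  x=-2.362: |R|=0.38242 <1
  x=-5.534: |R|=1.08029 >1
  x=-5.202: |R|=1.03156 >1
Interval (-5.0000, 0).

z* = -5.0000.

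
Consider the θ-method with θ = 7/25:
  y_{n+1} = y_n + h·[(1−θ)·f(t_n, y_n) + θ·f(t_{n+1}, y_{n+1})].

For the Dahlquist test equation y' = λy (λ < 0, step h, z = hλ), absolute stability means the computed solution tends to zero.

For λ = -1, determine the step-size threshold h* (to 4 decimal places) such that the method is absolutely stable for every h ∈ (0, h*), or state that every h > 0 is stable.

Set f=λy, z=hλ:
  y_{n+1} = y_n + z·[18/25·y_n + 7/25·y_{n+1}] ⇒ (1 − 7/25z)y_{n+1} = (1 + 18/25z)y_n
  ⇒ R(z) = (1 + 18/25z)/(1 − 7/25z).

Find x<0 with |R(x)|<1.
x=-0.46: |R|=0.5925
R=−1: 1+18/25x = −1+7/25x ⇒ -11/25x=2 ⇒ x=2/(-11/25)=-4.5455
Confirm numerically:
  x=-3.899: |R|=0.86402 <1
  x=-3.824: |R|=0.84670 <1
  x=-3.008: |R|=0.63279 <1
  x=-1.964: |R|=0.26716 <1
  x=-5.020: |R|=1.08680 >1
  x=-4.993: |R|=1.08212 >1
  x=-4.633: |R|=1.01677 >1
Interval (-4.5455, 0).

(-4.5455,0); λ=-1 ⇒ h* = (50/11)/1 = 4.5455.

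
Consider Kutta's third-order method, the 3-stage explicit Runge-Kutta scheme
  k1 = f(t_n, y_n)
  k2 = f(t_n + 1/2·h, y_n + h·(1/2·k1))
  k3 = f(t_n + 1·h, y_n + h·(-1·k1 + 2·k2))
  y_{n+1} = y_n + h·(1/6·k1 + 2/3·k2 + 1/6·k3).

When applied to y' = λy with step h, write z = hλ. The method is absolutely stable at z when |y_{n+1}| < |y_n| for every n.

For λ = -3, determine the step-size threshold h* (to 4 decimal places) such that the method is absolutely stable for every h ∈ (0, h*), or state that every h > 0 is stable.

On y'=λy, z=hλ:
  order 3, 3-stage ⇒ R(z)=1+z+z^2/2+z^3/6
  (e.g. R(-0.77)=0.45036, |R|=0.45036)

Solve |R(x)|<1 on ℝ⁻.
x=-0.77: |R|=0.4504
|R(-1.42)|=0.1110 |R(-0.99)|=0.3383 |R(-0.52)|=0.5918
Bisect:
  x_lo=-3.2355 |R|=2.6463  x_hi=-0.1940 |R|=0.8236
  mid=-1.71473 |R|=0.08488 →hi
  mid=-2.47510 |R|=0.93916 →hi
  mid=-2.85528 |R|=1.65864 →lo
  mid=-2.66519 |R|=1.26882 →lo
  mid=-2.57014 |R|=1.09690 →lo
  mid=-2.52262 |R|=1.01631 →lo
  mid=-2.49886 |R|=0.97731 →hi
  mid=-2.51074 |R|=0.99671 →hi
  ...
  [-2.51278,-2.51260] ⇒ x*=-2.5127
Interval (-2.5127, 0).

(-2.5127,0); λ=-3 ⇒ h* = 0.8376.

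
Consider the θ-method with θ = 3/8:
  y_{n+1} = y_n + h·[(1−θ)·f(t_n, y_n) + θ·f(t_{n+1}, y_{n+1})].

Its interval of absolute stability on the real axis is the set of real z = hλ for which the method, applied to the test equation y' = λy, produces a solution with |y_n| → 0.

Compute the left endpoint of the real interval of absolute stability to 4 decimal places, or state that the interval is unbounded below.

Set f=λy, z=hλ:
  y_{n+1} = y_n + z·[5/8·y_n + 3/8·y_{n+1}] ⇒ (1 − 3/8z)y_{n+1} = (1 + 5/8z)y_n
  R(z) = (1 + 5/8z)/(1 − 3/8z).

Find x<0 with |R(x)|<1.
x=-1.66: |R|=0.0231
R=−1: 1+5/8x = −1+3/8x ⇒ -1/4x=2 ⇒ x=2/(-1/4)=-8.0000
Confirm numerically:
  x=-4.188: |R|=0.62926 <1
  x=-4.065: |R|=0.61030 <1
  x=-4.039: |R|=0.60620 <1
  x=-3.811: |R|=0.56888 <1
  x=-8.585: |R|=1.03466 >1
  x=-8.548: |R|=1.03258 >1
Stable set (-8.0000, 0).

z* = -8.0000.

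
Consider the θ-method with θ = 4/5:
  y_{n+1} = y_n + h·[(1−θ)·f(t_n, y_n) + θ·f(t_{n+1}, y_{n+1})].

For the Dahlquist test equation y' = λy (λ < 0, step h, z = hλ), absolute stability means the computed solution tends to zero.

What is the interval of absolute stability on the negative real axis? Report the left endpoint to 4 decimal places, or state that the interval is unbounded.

interval (−∞, 0).

Set f=λy, z=hλ:
  y_{n+1} = y_n + z·[1/5·y_n + 4/5·y_{n+1}] ⇒ (1 − 4/5z)y_{n+1} = (1 + 1/5z)y_n
  so R(z) = (1 + 1/5z)/(1 − 4/5z).

Solve |R(x)|<1 on ℝ⁻.
x=-1.44: |R|=0.3309
x=-2: |R|=0.2308
x=-10: |R|=0.1111
x=-100: |R|=0.2346
θ=4/5≥1/2 ⇒ |1+1/5x|<|1−4/5x| ∀x<0 ⇒ stable on all of ℝ⁻.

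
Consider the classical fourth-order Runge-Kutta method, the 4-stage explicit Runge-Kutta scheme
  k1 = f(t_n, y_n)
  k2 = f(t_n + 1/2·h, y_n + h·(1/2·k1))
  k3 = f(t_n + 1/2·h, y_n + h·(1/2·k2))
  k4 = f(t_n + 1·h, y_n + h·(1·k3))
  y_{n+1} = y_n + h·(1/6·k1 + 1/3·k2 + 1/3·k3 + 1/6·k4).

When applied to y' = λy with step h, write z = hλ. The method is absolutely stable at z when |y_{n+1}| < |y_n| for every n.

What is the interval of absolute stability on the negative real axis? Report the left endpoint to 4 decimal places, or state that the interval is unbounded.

Set f=λy, z=hλ:
  order 4, 4-stage ⇒ R(z)=1+z+z^2/2+z^3/6+z^4/24
  (e.g. R(-1.26)=0.30542, |R|=0.30542)

Solve |R(x)|<1 on ℝ⁻.
x=-1.26: |R|=0.3054
|R(-2.65)|=0.8145 |R(-2.49)|=0.6387 |R(-1.99)|=0.3300
Bisect:
  x_lo=-3.6026 |R|=3.1125  x_hi=-0.1855 |R|=0.8307
  mid=-1.89404 |R|=0.30344 →hi
  mid=-2.74831 |R|=0.94566 →hi
  mid=-3.17545 |R|=1.76622 →lo
  mid=-2.96188 |R|=1.30056 →lo
  mid=-2.85510 |R|=1.11045 →lo
  mid=-2.80171 |R|=1.02503 →lo
  mid=-2.77501 |R|=0.98461 →hi
  ...
  [-2.78544,-2.78523] ⇒ x*=-2.7853
Stable set (-2.7853, 0).

z∈(-2.7853,0).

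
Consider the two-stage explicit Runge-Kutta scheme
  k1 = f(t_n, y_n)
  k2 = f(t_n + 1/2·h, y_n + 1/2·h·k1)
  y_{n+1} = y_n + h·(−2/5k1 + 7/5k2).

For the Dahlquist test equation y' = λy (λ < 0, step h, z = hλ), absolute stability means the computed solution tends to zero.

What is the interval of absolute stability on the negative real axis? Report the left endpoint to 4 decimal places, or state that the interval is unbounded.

z∈(-1.4286,0).

With y'=λy (z=hλ):
  k1=λy_n ⇒ h·k1=z·y_n;  k2=λ(1+1/2z)y_n ⇒ h·k2=z(1+1/2z)y_n
  y_{n+1}/y_n = 1 − 2/5z + 7/5z(1+1/2z) = 1 + z + 7/10z²
  ⇒ R(z) = 1 + z + 7/10z².

Need |R(x)|<1, x<0.
x=-0.93: |R|=0.6754
R=1: x+7/10x²=0 ⇒ x=−10/7=-1.4286; min R=1−1/(4·7/10)=0.6429>−1
Confirm numerically:
  x=-0.887: |R|=0.66374 <1
  x=-0.824: |R|=0.65128 <1
  x=-0.745: |R|=0.64352 <1
  x=-2.021: |R|=1.83811 >1
  x=-1.734: |R|=1.37073 >1
  x=-1.659: |R|=1.26760 >1
So |R|<1 on (-1.4286, 0).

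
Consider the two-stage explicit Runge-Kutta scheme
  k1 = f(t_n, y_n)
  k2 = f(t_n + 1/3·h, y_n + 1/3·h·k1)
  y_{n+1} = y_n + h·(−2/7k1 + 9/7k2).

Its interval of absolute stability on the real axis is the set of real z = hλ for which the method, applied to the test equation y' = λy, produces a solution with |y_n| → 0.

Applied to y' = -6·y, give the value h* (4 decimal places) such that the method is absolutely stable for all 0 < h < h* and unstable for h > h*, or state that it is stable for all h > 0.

(-2.3333,0); λ=-6 ⇒ h* = (7/3)/6 = 0.3889.

Test eqn y'=λy, z=hλ:
  k1=λy_n ⇒ h·k1=z·y_n;  k2=λ(1+1/3z)y_n ⇒ h·k2=z(1+1/3z)y_n
  y_{n+1}/y_n = 1 − 2/7z + 9/7z(1+1/3z) = 1 + z + 3/7z²
  ⇒ R(z) = 1 + z + 3/7z².

Find x<0 with |R(x)|<1.
x=-1.79: |R|=0.5832
R=1: x+3/7x²=0 ⇒ x=−7/3=-2.3333; min R=1−1/(4·3/7)=0.4167>−1
Confirm numerically:
  x=-2.142: |R|=0.82436 <1
  x=-1.380: |R|=0.43617 <1
  x=-0.967: |R|=0.43375 <1
  x=-2.894: |R|=1.69539 >1
  x=-2.617: |R|=1.31815 >1
Interval (-2.3333, 0).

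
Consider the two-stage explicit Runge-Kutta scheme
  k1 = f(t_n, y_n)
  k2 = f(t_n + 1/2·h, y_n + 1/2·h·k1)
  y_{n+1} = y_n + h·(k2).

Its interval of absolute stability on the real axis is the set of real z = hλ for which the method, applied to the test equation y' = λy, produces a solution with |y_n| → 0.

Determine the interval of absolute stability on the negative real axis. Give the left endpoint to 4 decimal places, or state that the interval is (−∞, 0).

Set f=λy, z=hλ:
  k1=λy_n ⇒ h·k1=z·y_n;  k2=λ(1+1/2z)y_n ⇒ h·k2=z(1+1/2z)y_n
  y_{n+1}/y_n = 1 + z(1+1/2z) = 1 + z + 1/2z²
  ⇒ R(z) = 1 + z + 1/2z².

Solve |R(x)|<1 on ℝ⁻.
x=-1.79: |R|=0.8121
R=1: x+1/2x²=0 ⇒ x=−2=-2.0000; min R=1−1/(4·1/2)=0.5000>−1
Confirm numerically:
  x=-1.874: |R|=0.88194 <1
  x=-1.823: |R|=0.83866 <1
  x=-1.362: |R|=0.56552 <1
  x=-2.349: |R|=1.40990 >1
  x=-2.232: |R|=1.25891 >1
  x=-2.158: |R|=1.17048 >1
So |R|<1 on (-2.0000, 0).

z∈(-2.0000,0).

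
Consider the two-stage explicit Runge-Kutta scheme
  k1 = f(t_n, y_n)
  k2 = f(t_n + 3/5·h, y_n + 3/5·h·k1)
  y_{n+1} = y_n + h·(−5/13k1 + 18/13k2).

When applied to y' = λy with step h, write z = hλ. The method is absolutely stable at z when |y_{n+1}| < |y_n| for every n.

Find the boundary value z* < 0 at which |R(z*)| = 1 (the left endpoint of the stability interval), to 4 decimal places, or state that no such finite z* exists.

z* = -1.2037.

On y'=λy, z=hλ:
  k1=λy_n ⇒ h·k1=z·y_n;  k2=λ(1+3/5z)y_n ⇒ h·k2=z(1+3/5z)y_n
  y_{n+1}/y_n = 1 − 5/13z + 18/13z(1+3/5z) = 1 + z + 54/65z²
  so R(z) = 1 + z + 54/65z².

Find x<0 with |R(x)|<1.
x=-0.46: |R|=0.7158
R=1: x+54/65x²=0 ⇒ x=−65/54=-1.2037; min R=1−1/(4·54/65)=0.6991>−1
Confirm numerically:
  x=-1.103: |R|=0.90772 <1
  x=-0.829: |R|=0.74194 <1
  x=-0.822: |R|=0.73934 <1
  x=-1.770: |R|=1.83272 >1
  x=-1.549: |R|=1.44435 >1
So |R|<1 on (-1.2037, 0).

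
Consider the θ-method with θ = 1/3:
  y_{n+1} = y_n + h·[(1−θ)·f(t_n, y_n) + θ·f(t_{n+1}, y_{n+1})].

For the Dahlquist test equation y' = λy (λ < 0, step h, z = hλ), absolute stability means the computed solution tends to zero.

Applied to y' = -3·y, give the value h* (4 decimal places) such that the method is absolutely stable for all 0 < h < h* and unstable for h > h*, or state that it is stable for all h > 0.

Set f=λy, z=hλ:
  y_{n+1} = y_n + z·[2/3·y_n + 1/3·y_{n+1}] ⇒ (1 − 1/3z)y_{n+1} = (1 + 2/3z)y_n
  so R(z) = (1 + 2/3z)/(1 − 1/3z).

Solve |R(x)|<1 on ℝ⁻.
x=-1.8: |R|=0.1250
R=−1: 1+2/3x = −1+1/3x ⇒ -1/3x=2 ⇒ x=2/(-1/3)=-6.0000
Confirm numerically:
  x=-5.713: |R|=0.96706 <1
  x=-3.998: |R|=0.71392 <1
  x=-3.010: |R|=0.50250 <1
  x=-6.542: |R|=1.05680 >1
  x=-6.349: |R|=1.03733 >1
So |R|<1 on (-6.0000, 0).

(-6.0000,0); λ=-3 ⇒ h* = (6)/3 = 2.0000.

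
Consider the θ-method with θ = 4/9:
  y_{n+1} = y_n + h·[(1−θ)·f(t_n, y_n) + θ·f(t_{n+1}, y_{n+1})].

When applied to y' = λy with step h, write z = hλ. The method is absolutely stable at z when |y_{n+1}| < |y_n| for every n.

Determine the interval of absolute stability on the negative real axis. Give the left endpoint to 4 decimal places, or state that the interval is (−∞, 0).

Set f=λy, z=hλ:
  y_{n+1} = y_n + z·[5/9·y_n + 4/9·y_{n+1}] ⇒ (1 − 4/9z)y_{n+1} = (1 + 5/9z)y_n
  R(z) = (1 + 5/9z)/(1 − 4/9z).

Need |R(x)|<1, x<0.
x=-1.09: |R|=0.2657
R=−1: 1+5/9x = −1+4/9x ⇒ -1/9x=2 ⇒ x=2/(-1/9)=-18.0000
Confirm numerically:
  x=-14.577: |R|=0.94914 <1
  x=-13.817: |R|=0.93491 <1
  x=-13.158: |R|=0.92144 <1
  x=-18.533: |R|=1.00641 >1
  x=-18.209: |R|=1.00255 >1
  x=-18.108: |R|=1.00133 >1
So |R|<1 on (-18.0000, 0).

(-18.0000, 0).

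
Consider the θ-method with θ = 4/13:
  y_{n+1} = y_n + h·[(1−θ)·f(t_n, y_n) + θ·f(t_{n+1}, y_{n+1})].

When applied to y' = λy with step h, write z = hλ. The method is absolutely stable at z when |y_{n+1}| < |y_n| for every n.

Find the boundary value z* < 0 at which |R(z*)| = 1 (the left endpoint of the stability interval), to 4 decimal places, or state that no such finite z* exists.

left endpoint -5.2000.

With y'=λy (z=hλ):
  y_{n+1} = y_n + z·[9/13·y_n + 4/13·y_{n+1}] ⇒ (1 − 4/13z)y_{n+1} = (1 + 9/13z)y_n
  R(z) = (1 + 9/13z)/(1 − 4/13z).

Solve |R(x)|<1 on ℝ⁻.
x=-1.67: |R|=0.1032
R=−1: 1+9/13x = −1+4/13x ⇒ -5/13x=2 ⇒ x=2/(-5/13)=-5.2000
Confirm numerically:
  x=-4.976: |R|=0.96596 <1
  x=-4.749: |R|=0.92952 <1
  x=-3.117: |R|=0.59106 <1
  x=-5.434: |R|=1.03368 >1
  x=-5.231: |R|=1.00457 >1
Stable set (-5.2000, 0).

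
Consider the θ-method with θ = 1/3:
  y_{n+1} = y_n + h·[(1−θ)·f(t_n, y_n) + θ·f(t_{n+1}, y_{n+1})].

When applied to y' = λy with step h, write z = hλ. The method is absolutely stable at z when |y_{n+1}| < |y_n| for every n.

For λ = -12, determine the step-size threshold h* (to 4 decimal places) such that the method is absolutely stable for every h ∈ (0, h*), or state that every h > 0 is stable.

(-6.0000,0); λ=-12 ⇒ h* = (6)/12 = 0.5000.

Test eqn y'=λy, z=hλ:
  y_{n+1} = y_n + z·[2/3·y_n + 1/3·y_{n+1}] ⇒ (1 − 1/3z)y_{n+1} = (1 + 2/3z)y_n
  Hence R(z) = (1 + 2/3z)/(1 − 1/3z).

Solve |R(x)|<1 on ℝ⁻.
x=-1.01: |R|=0.2444
R=−1: 1+2/3x = −1+1/3x ⇒ -1/3x=2 ⇒ x=2/(-1/3)=-6.0000
Confirm numerically:
  x=-5.231: |R|=0.90657 <1
  x=-5.146: |R|=0.89516 <1
  x=-3.074: |R|=0.51827 <1
  x=-2.982: |R|=0.49549 <1
  x=-6.185: |R|=1.02014 >1
  x=-6.137: |R|=1.01499 >1
Stable set (-6.0000, 0).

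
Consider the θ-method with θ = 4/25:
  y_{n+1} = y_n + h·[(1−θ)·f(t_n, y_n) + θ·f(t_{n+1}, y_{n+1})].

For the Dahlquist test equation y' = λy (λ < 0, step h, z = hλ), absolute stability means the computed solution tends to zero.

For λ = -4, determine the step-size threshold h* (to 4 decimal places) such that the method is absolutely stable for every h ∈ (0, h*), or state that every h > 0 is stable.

(-2.9412,0); λ=-4 ⇒ h* = (50/17)/4 = 0.7353.

On y'=λy, z=hλ:
  y_{n+1} = y_n + z·[21/25·y_n + 4/25·y_{n+1}] ⇒ (1 − 4/25z)y_{n+1} = (1 + 21/25z)y_n
  Hence R(z) = (1 + 21/25z)/(1 − 4/25z).

Find x<0 with |R(x)|<1.
x=-1.31: |R|=0.0830
R=−1: 1+21/25x = −1+4/25x ⇒ -17/25x=2 ⇒ x=2/(-17/25)=-2.9412
Confirm numerically:
  x=-2.785: |R|=0.92654 <1
  x=-1.961: |R|=0.49266 <1
  x=-1.510: |R|=0.21617 <1
  x=-1.490: |R|=0.20317 <1
  x=-3.346: |R|=1.17929 >1
  x=-3.207: |R|=1.11946 >1
Interval (-2.9412, 0).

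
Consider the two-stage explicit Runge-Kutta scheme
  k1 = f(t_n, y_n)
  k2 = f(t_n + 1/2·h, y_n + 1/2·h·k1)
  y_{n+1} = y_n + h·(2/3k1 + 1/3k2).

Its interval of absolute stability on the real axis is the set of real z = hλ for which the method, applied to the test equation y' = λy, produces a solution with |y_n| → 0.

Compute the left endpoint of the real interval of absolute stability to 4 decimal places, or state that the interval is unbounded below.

z* = -6.0000.

On y'=λy, z=hλ:
  k1=λy_n ⇒ h·k1=z·y_n;  k2=λ(1+1/2z)y_n ⇒ h·k2=z(1+1/2z)y_n
  y_{n+1}/y_n = 1 + 2/3z + 1/3z(1+1/2z) = 1 + z + 1/6z²
  so R(z) = 1 + z + 1/6z².

Boundary: |R(x)|=1, x<0.
x=-0.54: |R|=0.5086
R=1: x+1/6x²=0 ⇒ x=−6=-6.0000; min R=1−1/(4·1/6)=-0.5000>−1
Confirm numerically:
  x=-4.562: |R|=0.09336 <1
  x=-4.139: |R|=0.28378 <1
  x=-3.978: |R|=0.34059 <1
  x=-6.291: |R|=1.30511 >1
  x=-6.258: |R|=1.26909 >1
  x=-6.196: |R|=1.20240 >1
Stable set (-6.0000, 0).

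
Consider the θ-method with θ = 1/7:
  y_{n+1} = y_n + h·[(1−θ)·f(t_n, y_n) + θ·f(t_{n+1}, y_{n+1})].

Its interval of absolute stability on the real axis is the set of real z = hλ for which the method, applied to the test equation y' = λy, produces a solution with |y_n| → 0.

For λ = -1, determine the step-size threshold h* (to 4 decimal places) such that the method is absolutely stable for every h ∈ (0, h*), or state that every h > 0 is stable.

Test eqn y'=λy, z=hλ:
  y_{n+1} = y_n + z·[6/7·y_n + 1/7·y_{n+1}] ⇒ (1 − 1/7z)y_{n+1} = (1 + 6/7z)y_n
  Hence R(z) = (1 + 6/7z)/(1 − 1/7z).

Solve |R(x)|<1 on ℝ⁻.
x=-0.32: |R|=0.6940
R=−1: 1+6/7x = −1+1/7x ⇒ -5/7x=2 ⇒ x=2/(-5/7)=-2.8000
Confirm numerically:
  x=-2.047: |R|=0.58384 <1
  x=-1.333: |R|=0.11976 <1
  x=-1.212: |R|=0.03312 <1
  x=-3.308: |R|=1.24641 >1
  x=-3.214: |R|=1.20266 >1
  x=-2.934: |R|=1.06745 >1
Interval (-2.8000, 0).

(-2.8000,0); λ=-1 ⇒ h* = (14/5)/1 = 2.8000.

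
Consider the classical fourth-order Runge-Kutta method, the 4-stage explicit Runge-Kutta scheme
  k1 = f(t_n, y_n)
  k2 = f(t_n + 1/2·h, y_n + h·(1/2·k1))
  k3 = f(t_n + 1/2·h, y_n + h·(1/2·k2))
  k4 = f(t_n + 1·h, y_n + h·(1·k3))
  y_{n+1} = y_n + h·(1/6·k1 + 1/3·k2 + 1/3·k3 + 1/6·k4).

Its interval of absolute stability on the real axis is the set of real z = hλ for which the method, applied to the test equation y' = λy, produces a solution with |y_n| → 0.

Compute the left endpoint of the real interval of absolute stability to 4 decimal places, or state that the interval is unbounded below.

left endpoint -2.7853.

With y'=λy (z=hλ):
  order 4, 4-stage ⇒ R(z)=1+z+z^2/2+z^3/6+z^4/24
  (e.g. R(-1.8)=0.28540, |R|=0.28540)

Find x<0 with |R(x)|<1.
x=-1.8: |R|=0.2854
|R(-2.74)|=0.9338 |R(-2.07)|=0.3592 |R(-1.21)|=0.3161
Bisect:
  x_lo=-3.2102 |R|=1.8537  x_hi=-0.3708 |R|=0.6902
  mid=-1.79050 |R|=0.28399 →hi
  mid=-2.50033 |R|=0.64876 →hi
  mid=-2.85525 |R|=1.11070 →lo
  mid=-2.67779 |R|=0.84966 →hi
  mid=-2.76652 |R|=0.97207 →hi
  mid=-2.81089 |R|=1.03928 →lo
  mid=-2.78871 |R|=1.00516 →lo
  mid=-2.77761 |R|=0.98848 →hi
  mid=-2.78316 |R|=0.99679 →hi
  ...
  [-2.78541,-2.78524] ⇒ x*=-2.7853
Interval (-2.7853, 0).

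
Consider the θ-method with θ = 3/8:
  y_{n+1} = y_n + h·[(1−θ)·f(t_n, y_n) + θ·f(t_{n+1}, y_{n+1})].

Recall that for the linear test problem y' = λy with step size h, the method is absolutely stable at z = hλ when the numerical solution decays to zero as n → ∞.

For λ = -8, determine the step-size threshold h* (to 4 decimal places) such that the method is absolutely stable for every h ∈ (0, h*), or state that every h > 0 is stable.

(-8.0000,0); λ=-8 ⇒ h* = (8)/8 = 1.0000.

Test eqn y'=λy, z=hλ:
  y_{n+1} = y_n + z·[5/8·y_n + 3/8·y_{n+1}] ⇒ (1 − 3/8z)y_{n+1} = (1 + 5/8z)y_n
  ⇒ R(z) = (1 + 5/8z)/(1 − 3/8z).

Find x<0 with |R(x)|<1.
x=-1.05: |R|=0.2466
R=−1: 1+5/8x = −1+3/8x ⇒ -1/4x=2 ⇒ x=2/(-1/4)=-8.0000
Confirm numerically:
  x=-7.867: |R|=0.99158 <1
  x=-6.687: |R|=0.90642 <1
  x=-5.387: |R|=0.78370 <1
  x=-8.143: |R|=1.00882 >1
  x=-8.112: |R|=1.00693 >1
So |R|<1 on (-8.0000, 0).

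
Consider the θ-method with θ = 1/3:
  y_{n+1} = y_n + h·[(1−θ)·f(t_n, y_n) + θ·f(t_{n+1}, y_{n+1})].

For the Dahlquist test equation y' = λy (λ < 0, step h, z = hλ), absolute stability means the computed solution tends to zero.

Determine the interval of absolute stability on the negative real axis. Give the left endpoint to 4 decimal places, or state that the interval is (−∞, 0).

Set f=λy, z=hλ:
  y_{n+1} = y_n + z·[2/3·y_n + 1/3·y_{n+1}] ⇒ (1 − 1/3z)y_{n+1} = (1 + 2/3z)y_n
  ⇒ R(z) = (1 + 2/3z)/(1 − 1/3z).

Solve |R(x)|<1 on ℝ⁻.
x=-0.49: |R|=0.5788
R=−1: 1+2/3x = −1+1/3x ⇒ -1/3x=2 ⇒ x=2/(-1/3)=-6.0000
Confirm numerically:
  x=-4.902: |R|=0.86105 <1
  x=-4.890: |R|=0.85932 <1
  x=-4.169: |R|=0.74459 <1
  x=-2.870: |R|=0.46678 <1
  x=-6.587: |R|=1.06123 >1
  x=-6.266: |R|=1.02871 >1
  x=-6.264: |R|=1.02850 >1
Interval (-6.0000, 0).

z∈(-6.0000,0).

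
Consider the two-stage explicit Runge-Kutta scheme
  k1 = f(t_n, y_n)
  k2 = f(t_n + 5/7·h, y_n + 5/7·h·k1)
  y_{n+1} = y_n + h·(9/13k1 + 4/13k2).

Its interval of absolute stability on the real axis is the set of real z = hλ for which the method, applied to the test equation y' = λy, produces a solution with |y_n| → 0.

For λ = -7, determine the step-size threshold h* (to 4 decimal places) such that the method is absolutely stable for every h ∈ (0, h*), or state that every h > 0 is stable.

(-4.5500,0); λ=-7 ⇒ h* = (91/20)/7 = 0.6500.

With y'=λy (z=hλ):
  k1=λy_n ⇒ h·k1=z·y_n;  k2=λ(1+5/7z)y_n ⇒ h·k2=z(1+5/7z)y_n
  y_{n+1}/y_n = 1 + 9/13z + 4/13z(1+5/7z) = 1 + z + 20/91z²
  ⇒ R(z) = 1 + z + 20/91z².

Need |R(x)|<1, x<0.
x=-0.42: |R|=0.6188
R=1: x+20/91x²=0 ⇒ x=−91/20=-4.5500; min R=1−1/(4·20/91)=-0.1375>−1
Confirm numerically:
  x=-4.287: |R|=0.75220 <1
  x=-2.890: |R|=0.05437 <1
  x=-2.111: |R|=0.13159 <1
  x=-2.102: |R|=0.13092 <1
  x=-5.076: |R|=1.58681 >1
  x=-4.920: |R|=1.40009 >1
  x=-4.696: |R|=1.15068 >1
Stable set (-4.5500, 0).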